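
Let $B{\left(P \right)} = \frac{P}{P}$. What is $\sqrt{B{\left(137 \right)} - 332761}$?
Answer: $2 i \sqrt{83190} \approx 576.85 i$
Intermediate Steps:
$B{\left(P \right)} = 1$
$\sqrt{B{\left(137 \right)} - 332761} = \sqrt{1 - 332761} = \sqrt{-332760} = 2 i \sqrt{83190}$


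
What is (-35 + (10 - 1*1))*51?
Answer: -1326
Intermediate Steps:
(-35 + (10 - 1*1))*51 = (-35 + (10 - 1))*51 = (-35 + 9)*51 = -26*51 = -1326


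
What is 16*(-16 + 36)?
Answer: 320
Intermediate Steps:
16*(-16 + 36) = 16*20 = 320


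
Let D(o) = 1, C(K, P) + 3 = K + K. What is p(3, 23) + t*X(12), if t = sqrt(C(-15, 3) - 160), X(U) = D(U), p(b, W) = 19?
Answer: 19 + I*sqrt(193) ≈ 19.0 + 13.892*I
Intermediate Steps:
C(K, P) = -3 + 2*K (C(K, P) = -3 + (K + K) = -3 + 2*K)
X(U) = 1
t = I*sqrt(193) (t = sqrt((-3 + 2*(-15)) - 160) = sqrt((-3 - 30) - 160) = sqrt(-33 - 160) = sqrt(-193) = I*sqrt(193) ≈ 13.892*I)
p(3, 23) + t*X(12) = 19 + (I*sqrt(193))*1 = 19 + I*sqrt(193)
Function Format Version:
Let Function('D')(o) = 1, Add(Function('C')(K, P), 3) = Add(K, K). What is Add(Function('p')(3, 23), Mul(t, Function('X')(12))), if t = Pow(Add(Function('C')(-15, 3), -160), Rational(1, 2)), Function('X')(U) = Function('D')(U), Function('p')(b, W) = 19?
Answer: Add(19, Mul(I, Pow(193, Rational(1, 2)))) ≈ Add(19.000, Mul(13.892, I))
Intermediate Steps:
Function('C')(K, P) = Add(-3, Mul(2, K)) (Function('C')(K, P) = Add(-3, Add(K, K)) = Add(-3, Mul(2, K)))
Function('X')(U) = 1
t = Mul(I, Pow(193, Rational(1, 2))) (t = Pow(Add(Add(-3, Mul(2, -15)), -160), Rational(1, 2)) = Pow(Add(Add(-3, -30), -160), Rational(1, 2)) = Pow(Add(-33, -160), Rational(1, 2)) = Pow(-193, Rational(1, 2)) = Mul(I, Pow(193, Rational(1, 2))) ≈ Mul(13.892, I))
Add(Function('p')(3, 23), Mul(t, Function('X')(12))) = Add(19, Mul(Mul(I, Pow(193, Rational(1, 2))), 1)) = Add(19, Mul(I, Pow(193, Rational(1, 2))))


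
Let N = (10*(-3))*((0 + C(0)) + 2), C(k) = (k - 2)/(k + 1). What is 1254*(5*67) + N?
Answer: 420090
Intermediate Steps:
C(k) = (-2 + k)/(1 + k)
N = 0 (N = (10*(-3))*((0 + (-2 + 0)/(1 + 0)) + 2) = -30*((0 - 2/1) + 2) = -30*((0 + 1*(-2)) + 2) = -30*((0 - 2) + 2) = -30*(-2 + 2) = -30*0 = 0)
1254*(5*67) + N = 1254*(5*67) + 0 = 1254*335 + 0 = 420090 + 0 = 420090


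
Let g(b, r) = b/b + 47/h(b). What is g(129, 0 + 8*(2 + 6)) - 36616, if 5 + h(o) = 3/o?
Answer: -7837631/214 ≈ -36624.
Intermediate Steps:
h(o) = -5 + 3/o
g(b, r) = 1 + 47/(-5 + 3/b) (g(b, r) = b/b + 47/(-5 + 3/b) = 1 + 47/(-5 + 3/b))
g(129, 0 + 8*(2 + 6)) - 36616 = 3*(-1 - 14*129)/(-3 + 5*129) - 36616 = 3*(-1 - 1806)/(-3 + 645) - 36616 = 3*(-1807)/642 - 36616 = 3*(1/642)*(-1807) - 36616 = -1807/214 - 36616 = -7837631/214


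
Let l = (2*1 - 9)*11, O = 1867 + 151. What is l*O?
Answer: -155386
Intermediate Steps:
O = 2018
l = -77 (l = (2 - 9)*11 = -7*11 = -77)
l*O = -77*2018 = -155386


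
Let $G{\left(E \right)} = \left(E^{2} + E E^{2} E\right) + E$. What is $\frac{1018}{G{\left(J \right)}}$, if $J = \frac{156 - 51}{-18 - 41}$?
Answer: $\frac{12335473498}{138363855} \approx 89.152$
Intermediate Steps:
$J = - \frac{105}{59}$ ($J = \frac{105}{-59} = 105 \left(- \frac{1}{59}\right) = - \frac{105}{59} \approx -1.7797$)
$G{\left(E \right)} = E + E^{2} + E^{4}$ ($G{\left(E \right)} = \left(E^{2} + E^{3} E\right) + E = \left(E^{2} + E^{4}\right) + E = E + E^{2} + E^{4}$)
$\frac{1018}{G{\left(J \right)}} = \frac{1018}{\left(- \frac{105}{59}\right) \left(1 - \frac{105}{59} + \left(- \frac{105}{59}\right)^{3}\right)} = \frac{1018}{\left(- \frac{105}{59}\right) \left(1 - \frac{105}{59} - \frac{1157625}{205379}\right)} = \frac{1018}{\left(- \frac{105}{59}\right) \left(- \frac{1317751}{205379}\right)} = \frac{1018}{\frac{138363855}{12117361}} = 1018 \cdot \frac{12117361}{138363855} = \frac{12335473498}{138363855}$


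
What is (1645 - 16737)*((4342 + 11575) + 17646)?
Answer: -506532796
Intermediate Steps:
(1645 - 16737)*((4342 + 11575) + 17646) = -15092*(15917 + 17646) = -15092*33563 = -506532796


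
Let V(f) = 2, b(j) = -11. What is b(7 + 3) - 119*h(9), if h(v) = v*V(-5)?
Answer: -2153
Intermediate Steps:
h(v) = 2*v (h(v) = v*2 = 2*v)
b(7 + 3) - 119*h(9) = -11 - 238*9 = -11 - 119*18 = -11 - 2142 = -2153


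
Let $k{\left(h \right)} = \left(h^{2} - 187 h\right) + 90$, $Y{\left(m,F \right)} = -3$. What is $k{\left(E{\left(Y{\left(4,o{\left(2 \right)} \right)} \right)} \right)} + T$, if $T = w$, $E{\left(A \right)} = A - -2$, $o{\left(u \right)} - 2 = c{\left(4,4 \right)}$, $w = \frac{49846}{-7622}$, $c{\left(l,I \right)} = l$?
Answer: $\frac{1034535}{3811} \approx 271.46$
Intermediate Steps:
$w = - \frac{24923}{3811}$ ($w = 49846 \left(- \frac{1}{7622}\right) = - \frac{24923}{3811} \approx -6.5397$)
$o{\left(u \right)} = 6$ ($o{\left(u \right)} = 2 + 4 = 6$)
$E{\left(A \right)} = 2 + A$ ($E{\left(A \right)} = A + 2 = 2 + A$)
$k{\left(h \right)} = 90 + h^{2} - 187 h$
$T = - \frac{24923}{3811} \approx -6.5397$
$k{\left(E{\left(Y{\left(4,o{\left(2 \right)} \right)} \right)} \right)} + T = \left(90 + \left(2 - 3\right)^{2} - 187 \left(2 - 3\right)\right) - \frac{24923}{3811} = \left(90 + \left(-1\right)^{2} - -187\right) - \frac{24923}{3811} = \left(90 + 1 + 187\right) - \frac{24923}{3811} = 278 - \frac{24923}{3811} = \frac{1034535}{3811}$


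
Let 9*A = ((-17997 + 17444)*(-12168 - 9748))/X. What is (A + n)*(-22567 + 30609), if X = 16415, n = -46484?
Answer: -7875638813152/21105 ≈ -3.7316e+8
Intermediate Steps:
A = 1731364/21105 (A = (((-17997 + 17444)*(-12168 - 9748))/16415)/9 = (-553*(-21916)*(1/16415))/9 = (12119548*(1/16415))/9 = (⅑)*(1731364/2345) = 1731364/21105 ≈ 82.036)
(A + n)*(-22567 + 30609) = (1731364/21105 - 46484)*(-22567 + 30609) = -979313456/21105*8042 = -7875638813152/21105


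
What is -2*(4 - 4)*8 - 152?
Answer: -152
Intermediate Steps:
-2*(4 - 4)*8 - 152 = -2*0*8 - 152 = 0*8 - 152 = 0 - 152 = -152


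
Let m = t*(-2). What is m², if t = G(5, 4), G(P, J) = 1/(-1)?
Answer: 4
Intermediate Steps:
G(P, J) = -1 (G(P, J) = 1*(-1) = -1)
t = -1
m = 2 (m = -1*(-2) = 2)
m² = 2² = 4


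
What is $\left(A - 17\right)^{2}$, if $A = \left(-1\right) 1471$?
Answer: $2214144$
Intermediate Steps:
$A = -1471$
$\left(A - 17\right)^{2} = \left(-1471 - 17\right)^{2} = \left(-1488\right)^{2} = 2214144$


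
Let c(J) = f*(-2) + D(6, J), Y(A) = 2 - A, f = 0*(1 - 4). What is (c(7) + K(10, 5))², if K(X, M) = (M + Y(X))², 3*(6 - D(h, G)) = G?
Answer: 1444/9 ≈ 160.44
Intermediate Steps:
D(h, G) = 6 - G/3
f = 0 (f = 0*(-3) = 0)
c(J) = 6 - J/3 (c(J) = 0*(-2) + (6 - J/3) = 0 + (6 - J/3) = 6 - J/3)
K(X, M) = (2 + M - X)² (K(X, M) = (M + (2 - X))² = (2 + M - X)²)
(c(7) + K(10, 5))² = ((6 - ⅓*7) + (2 + 5 - 1*10)²)² = ((6 - 7/3) + (2 + 5 - 10)²)² = (11/3 + (-3)²)² = (11/3 + 9)² = (38/3)² = 1444/9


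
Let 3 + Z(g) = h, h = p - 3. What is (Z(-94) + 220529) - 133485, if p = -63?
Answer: 86975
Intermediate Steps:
h = -66 (h = -63 - 3 = -66)
Z(g) = -69 (Z(g) = -3 - 66 = -69)
(Z(-94) + 220529) - 133485 = (-69 + 220529) - 133485 = 220460 - 133485 = 86975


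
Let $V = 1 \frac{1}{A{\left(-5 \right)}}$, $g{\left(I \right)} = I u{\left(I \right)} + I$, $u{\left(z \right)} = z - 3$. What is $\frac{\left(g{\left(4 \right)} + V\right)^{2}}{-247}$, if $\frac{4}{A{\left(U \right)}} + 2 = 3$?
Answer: $- \frac{1089}{3952} \approx -0.27556$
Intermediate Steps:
$u{\left(z \right)} = -3 + z$
$g{\left(I \right)} = I + I \left(-3 + I\right)$ ($g{\left(I \right)} = I \left(-3 + I\right) + I = I + I \left(-3 + I\right)$)
$A{\left(U \right)} = 4$ ($A{\left(U \right)} = \frac{4}{-2 + 3} = \frac{4}{1} = 4 \cdot 1 = 4$)
$V = \frac{1}{4}$ ($V = 1 \cdot \frac{1}{4} = \frac{1}{4} \approx 0.25$)
$\frac{\left(g{\left(4 \right)} + V\right)^{2}}{-247} = \frac{\left(4 \left(-2 + 4\right) + \frac{1}{4}\right)^{2}}{-247} = \left(4 \cdot 2 + \frac{1}{4}\right)^{2} \left(- \frac{1}{247}\right) = \left(8 + \frac{1}{4}\right)^{2} \left(- \frac{1}{247}\right) = \left(\frac{33}{4}\right)^{2} \left(- \frac{1}{247}\right) = \frac{1089}{16} \left(- \frac{1}{247}\right) = - \frac{1089}{3952}$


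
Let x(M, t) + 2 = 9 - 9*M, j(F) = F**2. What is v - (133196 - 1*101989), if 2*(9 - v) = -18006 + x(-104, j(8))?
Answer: -45333/2 ≈ -22667.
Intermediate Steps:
x(M, t) = 7 - 9*M (x(M, t) = -2 + (9 - 9*M) = 7 - 9*M)
v = 17081/2 (v = 9 - (-18006 + (7 - 9*(-104)))/2 = 9 - (-18006 + (7 + 936))/2 = 9 - (-18006 + 943)/2 = 9 - 1/2*(-17063) = 9 + 17063/2 = 17081/2 ≈ 8540.5)
v - (133196 - 1*101989) = 17081/2 - (133196 - 1*101989) = 17081/2 - (133196 - 101989) = 17081/2 - 1*31207 = 17081/2 - 31207 = -45333/2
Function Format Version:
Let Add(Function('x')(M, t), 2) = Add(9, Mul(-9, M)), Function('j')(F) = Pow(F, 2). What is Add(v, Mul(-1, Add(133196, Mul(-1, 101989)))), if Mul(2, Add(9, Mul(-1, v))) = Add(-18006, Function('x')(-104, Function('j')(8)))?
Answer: Rational(-45333, 2) ≈ -22667.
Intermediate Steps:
Function('x')(M, t) = Add(7, Mul(-9, M)) (Function('x')(M, t) = Add(-2, Add(9, Mul(-9, M))) = Add(7, Mul(-9, M)))
v = Rational(17081, 2) (v = Add(9, Mul(Rational(-1, 2), Add(-18006, Add(7, Mul(-9, -104))))) = Add(9, Mul(Rational(-1, 2), Add(-18006, Add(7, 936)))) = Add(9, Mul(Rational(-1, 2), Add(-18006, 943))) = Add(9, Mul(Rational(-1, 2), -17063)) = Add(9, Rational(17063, 2)) = Rational(17081, 2) ≈ 8540.5)
Add(v, Mul(-1, Add(133196, Mul(-1, 101989)))) = Add(Rational(17081, 2), Mul(-1, Add(133196, Mul(-1, 101989)))) = Add(Rational(17081, 2), Mul(-1, Add(133196, -101989))) = Add(Rational(17081, 2), Mul(-1, 31207)) = Add(Rational(17081, 2), -31207) = Rational(-45333, 2)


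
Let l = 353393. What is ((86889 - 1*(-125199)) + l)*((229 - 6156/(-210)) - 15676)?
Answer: -43592041677/5 ≈ -8.7184e+9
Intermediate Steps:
((86889 - 1*(-125199)) + l)*((229 - 6156/(-210)) - 15676) = ((86889 - 1*(-125199)) + 353393)*((229 - 6156/(-210)) - 15676) = ((86889 + 125199) + 353393)*((229 - 6156*(-1)/210) - 15676) = (212088 + 353393)*((229 - 114*(-9/35)) - 15676) = 565481*((229 + 1026/35) - 15676) = 565481*(9041/35 - 15676) = 565481*(-539619/35) = -43592041677/5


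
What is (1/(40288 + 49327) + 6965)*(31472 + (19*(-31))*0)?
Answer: 19643830276672/89615 ≈ 2.1920e+8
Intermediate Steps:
(1/(40288 + 49327) + 6965)*(31472 + (19*(-31))*0) = (1/89615 + 6965)*(31472 - 589*0) = (1/89615 + 6965)*(31472 + 0) = (624168476/89615)*31472 = 19643830276672/89615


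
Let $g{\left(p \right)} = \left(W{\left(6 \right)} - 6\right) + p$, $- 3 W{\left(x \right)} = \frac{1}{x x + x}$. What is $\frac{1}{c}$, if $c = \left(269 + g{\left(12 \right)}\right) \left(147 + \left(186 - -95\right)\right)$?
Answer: $\frac{63}{7414886} \approx 8.4964 \cdot 10^{-6}$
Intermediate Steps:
$W{\left(x \right)} = - \frac{1}{3 \left(x + x^{2}\right)}$ ($W{\left(x \right)} = - \frac{1}{3 \left(x x + x\right)} = - \frac{1}{3 \left(x^{2} + x\right)} = - \frac{1}{3 \left(x + x^{2}\right)}$)
$g{\left(p \right)} = - \frac{757}{126} + p$ ($g{\left(p \right)} = \left(- \frac{1}{3 \cdot 6 \left(1 + 6\right)} - 6\right) + p = \left(\left(- \frac{1}{3}\right) \frac{1}{6} \cdot \frac{1}{7} - 6\right) + p = \left(- \frac{1}{126} - 6\right) + p = - \frac{757}{126} + p$)
$c = \frac{7414886}{63}$ ($c = \left(269 + \left(- \frac{757}{126} + 12\right)\right) \left(147 + \left(186 - -95\right)\right) = \left(269 + \frac{755}{126}\right) \left(147 + \left(186 + 95\right)\right) = \frac{34649 \left(147 + 281\right)}{126} = \frac{34649}{126} \cdot 428 = \frac{7414886}{63} \approx 1.177 \cdot 10^{5}$)
$\frac{1}{c} = \frac{1}{\frac{7414886}{63}} = \frac{63}{7414886}$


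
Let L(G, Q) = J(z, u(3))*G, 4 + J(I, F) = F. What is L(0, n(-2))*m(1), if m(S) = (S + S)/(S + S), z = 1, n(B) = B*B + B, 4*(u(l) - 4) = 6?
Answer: 0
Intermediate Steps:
u(l) = 11/2 (u(l) = 4 + (¼)*6 = 4 + 3/2 = 11/2)
n(B) = B + B² (n(B) = B² + B = B + B²)
m(S) = 1 (m(S) = (2*S)/((2*S)) = (2*S)*(1/(2*S)) = 1)
J(I, F) = -4 + F
L(G, Q) = 3*G/2 (L(G, Q) = (-4 + 11/2)*G = 3*G/2)
L(0, n(-2))*m(1) = ((3/2)*0)*1 = 0*1 = 0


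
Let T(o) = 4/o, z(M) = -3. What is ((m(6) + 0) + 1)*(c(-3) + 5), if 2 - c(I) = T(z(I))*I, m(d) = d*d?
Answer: 111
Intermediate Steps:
m(d) = d²
c(I) = 2 + 4*I/3 (c(I) = 2 - 4/(-3)*I = 2 - 4*(-⅓)*I = 2 - (-4)*I/3 = 2 + 4*I/3)
((m(6) + 0) + 1)*(c(-3) + 5) = ((6² + 0) + 1)*((2 + (4/3)*(-3)) + 5) = ((36 + 0) + 1)*((2 - 4) + 5) = (36 + 1)*(-2 + 5) = 37*3 = 111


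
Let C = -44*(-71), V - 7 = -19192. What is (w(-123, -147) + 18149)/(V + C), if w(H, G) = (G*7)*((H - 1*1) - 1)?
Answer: -146774/16061 ≈ -9.1385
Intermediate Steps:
V = -19185 (V = 7 - 19192 = -19185)
C = 3124
w(H, G) = 7*G*(-2 + H) (w(H, G) = (7*G)*((H - 1) - 1) = (7*G)*((-1 + H) - 1) = (7*G)*(-2 + H) = 7*G*(-2 + H))
(w(-123, -147) + 18149)/(V + C) = (7*(-147)*(-2 - 123) + 18149)/(-19185 + 3124) = (7*(-147)*(-125) + 18149)/(-16061) = (128625 + 18149)*(-1/16061) = 146774*(-1/16061) = -146774/16061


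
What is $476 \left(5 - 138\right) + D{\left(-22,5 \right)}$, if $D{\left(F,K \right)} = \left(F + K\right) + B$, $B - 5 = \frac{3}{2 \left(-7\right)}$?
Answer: $- \frac{886483}{14} \approx -63320.0$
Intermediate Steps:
$B = \frac{67}{14}$ ($B = 5 + \frac{3}{2 \left(-7\right)} = 5 + \frac{3}{-14} = 5 + 3 \left(- \frac{1}{14}\right) = 5 - \frac{3}{14} = \frac{67}{14} \approx 4.7857$)
$D{\left(F,K \right)} = \frac{67}{14} + F + K$ ($D{\left(F,K \right)} = \left(F + K\right) + \frac{67}{14} = \frac{67}{14} + F + K$)
$476 \left(5 - 138\right) + D{\left(-22,5 \right)} = 476 \left(5 - 138\right) + \left(\frac{67}{14} - 22 + 5\right) = 476 \left(-133\right) - \frac{171}{14} = -63308 - \frac{171}{14} = - \frac{886483}{14}$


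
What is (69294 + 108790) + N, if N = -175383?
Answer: 2701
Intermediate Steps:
(69294 + 108790) + N = (69294 + 108790) - 175383 = 178084 - 175383 = 2701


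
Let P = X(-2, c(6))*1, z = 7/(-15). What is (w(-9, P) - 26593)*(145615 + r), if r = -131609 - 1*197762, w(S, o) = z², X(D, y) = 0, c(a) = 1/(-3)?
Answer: 366493746752/75 ≈ 4.8866e+9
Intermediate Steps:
c(a) = -⅓
z = -7/15 (z = 7*(-1/15) = -7/15 ≈ -0.46667)
P = 0 (P = 0*1 = 0)
w(S, o) = 49/225 (w(S, o) = (-7/15)² = 49/225)
r = -329371 (r = -131609 - 197762 = -329371)
(w(-9, P) - 26593)*(145615 + r) = (49/225 - 26593)*(145615 - 329371) = -5983376/225*(-183756) = 366493746752/75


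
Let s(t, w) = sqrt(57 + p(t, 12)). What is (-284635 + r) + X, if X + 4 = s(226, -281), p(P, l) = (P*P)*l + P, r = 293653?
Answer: 9014 + sqrt(613195) ≈ 9797.1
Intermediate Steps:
p(P, l) = P + l*P**2 (p(P, l) = P**2*l + P = l*P**2 + P = P + l*P**2)
s(t, w) = sqrt(57 + t*(1 + 12*t)) (s(t, w) = sqrt(57 + t*(1 + t*12)) = sqrt(57 + t*(1 + 12*t)))
X = -4 + sqrt(613195) (X = -4 + sqrt(57 + 226*(1 + 12*226)) = -4 + sqrt(57 + 226*(1 + 2712)) = -4 + sqrt(57 + 226*2713) = -4 + sqrt(57 + 613138) = -4 + sqrt(613195) ≈ 779.07)
(-284635 + r) + X = (-284635 + 293653) + (-4 + sqrt(613195)) = 9018 + (-4 + sqrt(613195)) = 9014 + sqrt(613195)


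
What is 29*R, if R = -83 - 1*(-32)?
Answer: -1479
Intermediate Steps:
R = -51 (R = -83 + 32 = -51)
29*R = 29*(-51) = -1479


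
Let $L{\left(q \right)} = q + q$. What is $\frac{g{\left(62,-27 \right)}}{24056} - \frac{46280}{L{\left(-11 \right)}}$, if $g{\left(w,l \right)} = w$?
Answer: $\frac{8978331}{4268} \approx 2103.6$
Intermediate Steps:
$L{\left(q \right)} = 2 q$
$\frac{g{\left(62,-27 \right)}}{24056} - \frac{46280}{L{\left(-11 \right)}} = \frac{62}{24056} - \frac{46280}{2 \left(-11\right)} = 62 \cdot \frac{1}{24056} - \frac{46280}{-22} = \frac{1}{388} - - \frac{23140}{11} = \frac{1}{388} + \frac{23140}{11} = \frac{8978331}{4268}$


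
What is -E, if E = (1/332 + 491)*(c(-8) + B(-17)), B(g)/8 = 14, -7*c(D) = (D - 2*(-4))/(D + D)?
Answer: -4564364/83 ≈ -54992.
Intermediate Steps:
c(D) = -(8 + D)/(14*D) (c(D) = -(D - 2*(-4))/(7*(D + D)) = -(D + 8)/(7*(2*D)) = -(8 + D)*1/(2*D)/7 = -(8 + D)/(14*D))
B(g) = 112 (B(g) = 8*14 = 112)
E = 4564364/83 (E = (1/332 + 491)*((1/14)*(-8 - 1*(-8))/(-8) + 112) = (1/332 + 491)*((1/14)*(-⅛)*(-8 + 8) + 112) = 163013*((1/14)*(-⅛)*0 + 112)/332 = 163013*(0 + 112)/332 = (163013/332)*112 = 4564364/83 ≈ 54992.)
-E = -1*4564364/83 = -4564364/83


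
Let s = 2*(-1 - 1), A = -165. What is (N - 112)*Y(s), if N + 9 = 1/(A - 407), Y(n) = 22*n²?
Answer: -553704/13 ≈ -42593.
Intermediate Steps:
s = -4 (s = 2*(-2) = -4)
N = -5149/572 (N = -9 + 1/(-165 - 407) = -9 + 1/(-572) = -9 - 1/572 = -5149/572 ≈ -9.0018)
(N - 112)*Y(s) = (-5149/572 - 112)*(22*(-4)²) = -69213*16/26 = -69213/572*352 = -553704/13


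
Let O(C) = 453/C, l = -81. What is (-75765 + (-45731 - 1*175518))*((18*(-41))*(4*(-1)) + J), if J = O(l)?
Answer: -23628354742/27 ≈ -8.7512e+8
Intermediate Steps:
J = -151/27 (J = 453/(-81) = 453*(-1/81) = -151/27 ≈ -5.5926)
(-75765 + (-45731 - 1*175518))*((18*(-41))*(4*(-1)) + J) = (-75765 + (-45731 - 1*175518))*((18*(-41))*(4*(-1)) - 151/27) = (-75765 + (-45731 - 175518))*(-738*(-4) - 151/27) = (-75765 - 221249)*(2952 - 151/27) = -297014*79553/27 = -23628354742/27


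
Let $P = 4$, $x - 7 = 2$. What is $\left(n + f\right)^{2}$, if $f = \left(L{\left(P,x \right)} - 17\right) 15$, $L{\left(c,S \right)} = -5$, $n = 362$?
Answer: $1024$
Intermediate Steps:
$x = 9$ ($x = 7 + 2 = 9$)
$f = -330$ ($f = \left(-5 - 17\right) 15 = \left(-22\right) 15 = -330$)
$\left(n + f\right)^{2} = \left(362 - 330\right)^{2} = 32^{2} = 1024$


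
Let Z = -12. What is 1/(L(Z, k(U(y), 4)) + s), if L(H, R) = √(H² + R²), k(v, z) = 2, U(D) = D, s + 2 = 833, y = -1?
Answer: 831/690413 - 2*√37/690413 ≈ 0.0011860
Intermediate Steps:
s = 831 (s = -2 + 833 = 831)
1/(L(Z, k(U(y), 4)) + s) = 1/(√((-12)² + 2²) + 831) = 1/(√(144 + 4) + 831) = 1/(√148 + 831) = 1/(2*√37 + 831) = 1/(831 + 2*√37)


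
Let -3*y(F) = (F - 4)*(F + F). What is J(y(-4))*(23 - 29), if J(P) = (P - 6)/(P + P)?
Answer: -123/32 ≈ -3.8438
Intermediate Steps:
y(F) = -2*F*(-4 + F)/3 (y(F) = -(F - 4)*(F + F)/3 = -(-4 + F)*2*F/3 = -2*F*(-4 + F)/3)
J(P) = (-6 + P)/(2*P) (J(P) = (-6 + P)/((2*P)) = (-6 + P)*(1/(2*P)) = (-6 + P)/(2*P))
J(y(-4))*(23 - 29) = ((-6 + (⅔)*(-4)*(4 - 1*(-4)))/(2*(((⅔)*(-4)*(4 - 1*(-4))))))*(23 - 29) = ((-6 + (⅔)*(-4)*(4 + 4))/(2*(((⅔)*(-4)*(4 + 4)))))*(-6) = ((-6 + (⅔)*(-4)*8)/(2*(((⅔)*(-4)*8))))*(-6) = ((-6 - 64/3)/(2*(-64/3)))*(-6) = ((½)*(-3/64)*(-82/3))*(-6) = (41/64)*(-6) = -123/32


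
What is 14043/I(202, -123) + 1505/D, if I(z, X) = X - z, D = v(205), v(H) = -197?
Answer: -3255596/64025 ≈ -50.849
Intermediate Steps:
D = -197
14043/I(202, -123) + 1505/D = 14043/(-123 - 1*202) + 1505/(-197) = 14043/(-123 - 202) + 1505*(-1/197) = 14043/(-325) - 1505/197 = 14043*(-1/325) - 1505/197 = -14043/325 - 1505/197 = -3255596/64025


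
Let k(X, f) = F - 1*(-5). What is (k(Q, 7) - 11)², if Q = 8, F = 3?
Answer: 9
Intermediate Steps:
k(X, f) = 8 (k(X, f) = 3 - 1*(-5) = 3 + 5 = 8)
(k(Q, 7) - 11)² = (8 - 11)² = (-3)² = 9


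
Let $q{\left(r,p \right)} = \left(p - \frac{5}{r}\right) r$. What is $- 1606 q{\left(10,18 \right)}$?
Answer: $-281050$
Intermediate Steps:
$q{\left(r,p \right)} = r \left(p - \frac{5}{r}\right)$
$- 1606 q{\left(10,18 \right)} = - 1606 \left(-5 + 18 \cdot 10\right) = - 1606 \left(-5 + 180\right) = \left(-1606\right) 175 = -281050$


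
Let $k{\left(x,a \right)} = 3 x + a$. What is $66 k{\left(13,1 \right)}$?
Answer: $2640$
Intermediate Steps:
$k{\left(x,a \right)} = a + 3 x$
$66 k{\left(13,1 \right)} = 66 \left(1 + 3 \cdot 13\right) = 66 \left(1 + 39\right) = 66 \cdot 40 = 2640$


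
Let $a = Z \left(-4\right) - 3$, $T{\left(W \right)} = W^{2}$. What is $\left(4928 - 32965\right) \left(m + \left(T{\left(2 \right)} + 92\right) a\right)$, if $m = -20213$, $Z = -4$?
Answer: $531721705$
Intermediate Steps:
$a = 13$ ($a = \left(-4\right) \left(-4\right) - 3 = 16 - 3 = 13$)
$\left(4928 - 32965\right) \left(m + \left(T{\left(2 \right)} + 92\right) a\right) = \left(4928 - 32965\right) \left(-20213 + \left(2^{2} + 92\right) 13\right) = - 28037 \left(-20213 + \left(4 + 92\right) 13\right) = - 28037 \left(-20213 + 96 \cdot 13\right) = - 28037 \left(-20213 + 1248\right) = \left(-28037\right) \left(-18965\right) = 531721705$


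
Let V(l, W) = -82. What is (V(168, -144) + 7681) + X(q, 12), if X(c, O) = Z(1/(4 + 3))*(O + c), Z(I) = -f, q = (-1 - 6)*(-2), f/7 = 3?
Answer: 7053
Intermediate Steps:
f = 21 (f = 7*3 = 21)
q = 14 (q = -7*(-2) = 14)
Z(I) = -21 (Z(I) = -1*21 = -21)
X(c, O) = -21*O - 21*c (X(c, O) = -21*(O + c) = -21*O - 21*c)
(V(168, -144) + 7681) + X(q, 12) = (-82 + 7681) + (-21*12 - 21*14) = 7599 + (-252 - 294) = 7599 - 546 = 7053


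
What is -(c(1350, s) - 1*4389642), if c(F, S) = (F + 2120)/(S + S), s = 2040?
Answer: 1790973589/408 ≈ 4.3896e+6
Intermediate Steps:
c(F, S) = (2120 + F)/(2*S) (c(F, S) = (2120 + F)/((2*S)) = (2120 + F)*(1/(2*S)) = (2120 + F)/(2*S))
-(c(1350, s) - 1*4389642) = -((½)*(2120 + 1350)/2040 - 1*4389642) = -((½)*(1/2040)*3470 - 4389642) = -(347/408 - 4389642) = -1*(-1790973589/408) = 1790973589/408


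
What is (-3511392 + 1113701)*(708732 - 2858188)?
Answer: 5153731306096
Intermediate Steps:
(-3511392 + 1113701)*(708732 - 2858188) = -2397691*(-2149456) = 5153731306096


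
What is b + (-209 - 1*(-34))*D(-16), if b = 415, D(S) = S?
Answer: 3215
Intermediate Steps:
b + (-209 - 1*(-34))*D(-16) = 415 + (-209 - 1*(-34))*(-16) = 415 + (-209 + 34)*(-16) = 415 - 175*(-16) = 415 + 2800 = 3215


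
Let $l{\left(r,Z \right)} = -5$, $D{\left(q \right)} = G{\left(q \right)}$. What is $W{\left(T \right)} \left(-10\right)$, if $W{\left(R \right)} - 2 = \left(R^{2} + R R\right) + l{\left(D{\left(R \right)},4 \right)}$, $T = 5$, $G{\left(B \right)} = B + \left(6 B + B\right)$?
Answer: $-470$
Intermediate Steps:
$G{\left(B \right)} = 8 B$ ($G{\left(B \right)} = B + 7 B = 8 B$)
$D{\left(q \right)} = 8 q$
$W{\left(R \right)} = -3 + 2 R^{2}$ ($W{\left(R \right)} = 2 - \left(5 - R^{2} - R R\right) = 2 + \left(\left(R^{2} + R^{2}\right) - 5\right) = 2 + \left(2 R^{2} - 5\right) = 2 + \left(-5 + 2 R^{2}\right) = -3 + 2 R^{2}$)
$W{\left(T \right)} \left(-10\right) = \left(-3 + 2 \cdot 5^{2}\right) \left(-10\right) = \left(-3 + 2 \cdot 25\right) \left(-10\right) = \left(-3 + 50\right) \left(-10\right) = 47 \left(-10\right) = -470$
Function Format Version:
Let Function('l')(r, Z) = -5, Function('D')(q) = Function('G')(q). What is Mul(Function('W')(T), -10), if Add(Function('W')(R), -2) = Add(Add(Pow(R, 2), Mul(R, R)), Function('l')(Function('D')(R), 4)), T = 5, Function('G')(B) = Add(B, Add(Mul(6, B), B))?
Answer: -470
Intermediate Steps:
Function('G')(B) = Mul(8, B) (Function('G')(B) = Add(B, Mul(7, B)) = Mul(8, B))
Function('D')(q) = Mul(8, q)
Function('W')(R) = Add(-3, Mul(2, Pow(R, 2))) (Function('W')(R) = Add(2, Add(Add(Pow(R, 2), Mul(R, R)), -5)) = Add(2, Add(Add(Pow(R, 2), Pow(R, 2)), -5)) = Add(2, Add(Mul(2, Pow(R, 2)), -5)) = Add(2, Add(-5, Mul(2, Pow(R, 2)))) = Add(-3, Mul(2, Pow(R, 2))))
Mul(Function('W')(T), -10) = Mul(Add(-3, Mul(2, Pow(5, 2))), -10) = Mul(Add(-3, Mul(2, 25)), -10) = Mul(Add(-3, 50), -10) = Mul(47, -10) = -470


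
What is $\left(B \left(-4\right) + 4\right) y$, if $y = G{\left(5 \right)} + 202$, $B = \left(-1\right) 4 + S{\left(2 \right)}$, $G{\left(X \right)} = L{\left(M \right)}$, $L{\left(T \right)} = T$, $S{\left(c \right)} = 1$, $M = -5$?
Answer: $3152$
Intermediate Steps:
$G{\left(X \right)} = -5$
$B = -3$ ($B = \left(-1\right) 4 + 1 = -4 + 1 = -3$)
$y = 197$ ($y = -5 + 202 = 197$)
$\left(B \left(-4\right) + 4\right) y = \left(\left(-3\right) \left(-4\right) + 4\right) 197 = \left(12 + 4\right) 197 = 16 \cdot 197 = 3152$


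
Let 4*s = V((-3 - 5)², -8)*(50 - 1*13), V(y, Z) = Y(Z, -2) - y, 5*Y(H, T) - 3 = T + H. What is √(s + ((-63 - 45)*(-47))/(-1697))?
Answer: I*√175075442655/16970 ≈ 24.656*I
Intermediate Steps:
Y(H, T) = ⅗ + H/5 + T/5 (Y(H, T) = ⅗ + (T + H)/5 = ⅗ + (H + T)/5 = ⅗ + (H/5 + T/5) = ⅗ + H/5 + T/5)
V(y, Z) = ⅕ - y + Z/5 (V(y, Z) = (⅗ + Z/5 + (⅕)*(-2)) - y = (⅗ + Z/5 - ⅖) - y = (⅕ + Z/5) - y = ⅕ - y + Z/5)
s = -12099/20 (s = ((⅕ - (-3 - 5)² + (⅕)*(-8))*(50 - 1*13))/4 = ((⅕ - 1*(-8)² - 8/5)*(50 - 13))/4 = ((⅕ - 1*64 - 8/5)*37)/4 = ((⅕ - 64 - 8/5)*37)/4 = (-327/5*37)/4 = (¼)*(-12099/5) = -12099/20 ≈ -604.95)
√(s + ((-63 - 45)*(-47))/(-1697)) = √(-12099/20 + ((-63 - 45)*(-47))/(-1697)) = √(-12099/20 - 108*(-47)*(-1/1697)) = √(-12099/20 + 5076*(-1/1697)) = √(-12099/20 - 5076/1697) = √(-20633523/33940) = I*√175075442655/16970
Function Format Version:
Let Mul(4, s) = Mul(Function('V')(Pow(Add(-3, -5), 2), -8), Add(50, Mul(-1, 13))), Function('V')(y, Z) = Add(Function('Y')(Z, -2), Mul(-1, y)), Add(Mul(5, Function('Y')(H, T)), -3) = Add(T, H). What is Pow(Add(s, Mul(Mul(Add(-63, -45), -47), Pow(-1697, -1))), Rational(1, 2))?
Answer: Mul(Rational(1, 16970), I, Pow(175075442655, Rational(1, 2))) ≈ Mul(24.656, I)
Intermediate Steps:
Function('Y')(H, T) = Add(Rational(3, 5), Mul(Rational(1, 5), H), Mul(Rational(1, 5), T)) (Function('Y')(H, T) = Add(Rational(3, 5), Mul(Rational(1, 5), Add(T, H))) = Add(Rational(3, 5), Mul(Rational(1, 5), Add(H, T))) = Add(Rational(3, 5), Add(Mul(Rational(1, 5), H), Mul(Rational(1, 5), T))) = Add(Rational(3, 5), Mul(Rational(1, 5), H), Mul(Rational(1, 5), T)))
Function('V')(y, Z) = Add(Rational(1, 5), Mul(-1, y), Mul(Rational(1, 5), Z)) (Function('V')(y, Z) = Add(Add(Rational(3, 5), Mul(Rational(1, 5), Z), Mul(Rational(1, 5), -2)), Mul(-1, y)) = Add(Add(Rational(3, 5), Mul(Rational(1, 5), Z), Rational(-2, 5)), Mul(-1, y)) = Add(Add(Rational(1, 5), Mul(Rational(1, 5), Z)), Mul(-1, y)) = Add(Rational(1, 5), Mul(-1, y), Mul(Rational(1, 5), Z)))
s = Rational(-12099, 20) (s = Mul(Rational(1, 4), Mul(Add(Rational(1, 5), Mul(-1, Pow(Add(-3, -5), 2)), Mul(Rational(1, 5), -8)), Add(50, Mul(-1, 13)))) = Mul(Rational(1, 4), Mul(Add(Rational(1, 5), Mul(-1, Pow(-8, 2)), Rational(-8, 5)), Add(50, -13))) = Mul(Rational(1, 4), Mul(Add(Rational(1, 5), Mul(-1, 64), Rational(-8, 5)), 37)) = Mul(Rational(1, 4), Mul(Add(Rational(1, 5), -64, Rational(-8, 5)), 37)) = Mul(Rational(1, 4), Mul(Rational(-327, 5), 37)) = Mul(Rational(1, 4), Rational(-12099, 5)) = Rational(-12099, 20) ≈ -604.95)
Pow(Add(s, Mul(Mul(Add(-63, -45), -47), Pow(-1697, -1))), Rational(1, 2)) = Pow(Add(Rational(-12099, 20), Mul(Mul(Add(-63, -45), -47), Pow(-1697, -1))), Rational(1, 2)) = Pow(Add(Rational(-12099, 20), Mul(Mul(-108, -47), Rational(-1, 1697))), Rational(1, 2)) = Pow(Add(Rational(-12099, 20), Mul(5076, Rational(-1, 1697))), Rational(1, 2)) = Pow(Add(Rational(-12099, 20), Rational(-5076, 1697)), Rational(1, 2)) = Pow(Rational(-20633523, 33940), Rational(1, 2)) = Mul(Rational(1, 16970), I, Pow(175075442655, Rational(1, 2)))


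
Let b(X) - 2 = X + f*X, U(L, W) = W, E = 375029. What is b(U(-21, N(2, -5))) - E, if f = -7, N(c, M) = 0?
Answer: -375027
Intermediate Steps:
b(X) = 2 - 6*X (b(X) = 2 + (X - 7*X) = 2 - 6*X)
b(U(-21, N(2, -5))) - E = (2 - 6*0) - 1*375029 = (2 + 0) - 375029 = 2 - 375029 = -375027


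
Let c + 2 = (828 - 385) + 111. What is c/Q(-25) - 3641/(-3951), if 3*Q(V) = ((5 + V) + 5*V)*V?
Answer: 19741481/14322375 ≈ 1.3784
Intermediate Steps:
Q(V) = V*(5 + 6*V)/3 (Q(V) = (((5 + V) + 5*V)*V)/3 = ((5 + 6*V)*V)/3 = (V*(5 + 6*V))/3 = V*(5 + 6*V)/3)
c = 552 (c = -2 + ((828 - 385) + 111) = -2 + (443 + 111) = -2 + 554 = 552)
c/Q(-25) - 3641/(-3951) = 552/(((⅓)*(-25)*(5 + 6*(-25)))) - 3641/(-3951) = 552/(((⅓)*(-25)*(5 - 150))) - 3641*(-1/3951) = 552/(((⅓)*(-25)*(-145))) + 3641/3951 = 552/(3625/3) + 3641/3951 = 552*(3/3625) + 3641/3951 = 1656/3625 + 3641/3951 = 19741481/14322375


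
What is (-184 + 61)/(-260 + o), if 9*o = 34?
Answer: 1107/2306 ≈ 0.48005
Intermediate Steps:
o = 34/9 (o = (⅑)*34 = 34/9 ≈ 3.7778)
(-184 + 61)/(-260 + o) = (-184 + 61)/(-260 + 34/9) = -123/(-2306/9) = -123*(-9/2306) = 1107/2306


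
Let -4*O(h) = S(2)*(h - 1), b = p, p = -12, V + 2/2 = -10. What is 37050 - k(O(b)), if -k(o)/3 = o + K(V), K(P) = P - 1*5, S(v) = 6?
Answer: 74121/2 ≈ 37061.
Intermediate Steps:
V = -11 (V = -1 - 10 = -11)
b = -12
K(P) = -5 + P (K(P) = P - 5 = -5 + P)
O(h) = 3/2 - 3*h/2 (O(h) = -3*(h - 1)/2 = -3*(-1 + h)/2 = -(-6 + 6*h)/4 = 3/2 - 3*h/2)
k(o) = 48 - 3*o (k(o) = -3*(o + (-5 - 11)) = -3*(o - 16) = -3*(-16 + o) = 48 - 3*o)
37050 - k(O(b)) = 37050 - (48 - 3*(3/2 - 3/2*(-12))) = 37050 - (48 - 3*(3/2 + 18)) = 37050 - (48 - 3*39/2) = 37050 - (48 - 117/2) = 37050 - 1*(-21/2) = 37050 + 21/2 = 74121/2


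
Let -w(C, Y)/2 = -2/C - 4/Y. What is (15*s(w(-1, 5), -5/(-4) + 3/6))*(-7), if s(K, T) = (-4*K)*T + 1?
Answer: -1869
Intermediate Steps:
w(C, Y) = 4/C + 8/Y (w(C, Y) = -2*(-2/C - 4/Y) = -2*(-4/Y - 2/C) = 4/C + 8/Y)
s(K, T) = 1 - 4*K*T (s(K, T) = -4*K*T + 1 = 1 - 4*K*T)
(15*s(w(-1, 5), -5/(-4) + 3/6))*(-7) = (15*(1 - 4*(4/(-1) + 8/5)*(-5/(-4) + 3/6)))*(-7) = (15*(1 - 4*(4*(-1) + 8*(⅕))*(-5*(-¼) + 3*(⅙))))*(-7) = (15*(1 - 4*(-4 + 8/5)*(5/4 + ½)))*(-7) = (15*(1 - 4*(-12/5)*7/4))*(-7) = (15*(1 + 84/5))*(-7) = (15*(89/5))*(-7) = 267*(-7) = -1869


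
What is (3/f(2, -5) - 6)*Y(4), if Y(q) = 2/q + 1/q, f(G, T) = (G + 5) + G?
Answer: -17/4 ≈ -4.2500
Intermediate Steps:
f(G, T) = 5 + 2*G (f(G, T) = (5 + G) + G = 5 + 2*G)
Y(q) = 3/q (Y(q) = 2/q + 1/q = 3/q)
(3/f(2, -5) - 6)*Y(4) = (3/(5 + 2*2) - 6)*(3/4) = (3/(5 + 4) - 6)*(3*(1/4)) = (3/9 - 6)*(3/4) = (3*(1/9) - 6)*(3/4) = (1/3 - 6)*(3/4) = -17/3*3/4 = -17/4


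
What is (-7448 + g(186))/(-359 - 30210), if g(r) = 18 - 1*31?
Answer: 7461/30569 ≈ 0.24407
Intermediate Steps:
g(r) = -13 (g(r) = 18 - 31 = -13)
(-7448 + g(186))/(-359 - 30210) = (-7448 - 13)/(-359 - 30210) = -7461/(-30569) = -7461*(-1/30569) = 7461/30569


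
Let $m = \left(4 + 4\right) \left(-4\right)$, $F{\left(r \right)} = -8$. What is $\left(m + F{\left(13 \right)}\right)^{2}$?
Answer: $1600$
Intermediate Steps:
$m = -32$ ($m = 8 \left(-4\right) = -32$)
$\left(m + F{\left(13 \right)}\right)^{2} = \left(-32 - 8\right)^{2} = \left(-40\right)^{2} = 1600$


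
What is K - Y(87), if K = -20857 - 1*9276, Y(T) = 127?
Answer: -30260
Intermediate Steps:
K = -30133 (K = -20857 - 9276 = -30133)
K - Y(87) = -30133 - 1*127 = -30133 - 127 = -30260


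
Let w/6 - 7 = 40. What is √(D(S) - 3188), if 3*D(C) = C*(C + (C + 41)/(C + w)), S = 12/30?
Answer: I*√357519969438/10590 ≈ 56.462*I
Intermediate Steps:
S = ⅖ (S = 12*(1/30) = ⅖ ≈ 0.40000)
w = 282 (w = 42 + 6*40 = 42 + 240 = 282)
D(C) = C*(C + (41 + C)/(282 + C))/3 (D(C) = (C*(C + (C + 41)/(C + 282)))/3 = (C*(C + (41 + C)/(282 + C)))/3 = C*(C + (41 + C)/(282 + C))/3)
√(D(S) - 3188) = √((⅓)*(⅖)*(41 + (⅖)² + 283*(⅖))/(282 + ⅖) - 3188) = √((⅓)*(⅖)*(41 + 4/25 + 566/5)/(1412/5) - 3188) = √((⅓)*(⅖)*(5/1412)*(3859/25) - 3188) = √(3859/52950 - 3188) = √(-168800741/52950) = I*√357519969438/10590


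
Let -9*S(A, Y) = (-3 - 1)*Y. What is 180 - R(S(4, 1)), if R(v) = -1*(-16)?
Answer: 164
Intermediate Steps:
S(A, Y) = 4*Y/9 (S(A, Y) = -(-3 - 1)*Y/9 = -(-4)*Y/9 = 4*Y/9)
R(v) = 16
180 - R(S(4, 1)) = 180 - 1*16 = 180 - 16 = 164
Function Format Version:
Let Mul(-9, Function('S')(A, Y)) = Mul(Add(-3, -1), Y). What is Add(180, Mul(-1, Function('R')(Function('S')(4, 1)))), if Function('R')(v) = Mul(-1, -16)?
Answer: 164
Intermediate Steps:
Function('S')(A, Y) = Mul(Rational(4, 9), Y) (Function('S')(A, Y) = Mul(Rational(-1, 9), Mul(Add(-3, -1), Y)) = Mul(Rational(-1, 9), Mul(-4, Y)) = Mul(Rational(4, 9), Y))
Function('R')(v) = 16
Add(180, Mul(-1, Function('R')(Function('S')(4, 1)))) = Add(180, Mul(-1, 16)) = Add(180, -16) = 164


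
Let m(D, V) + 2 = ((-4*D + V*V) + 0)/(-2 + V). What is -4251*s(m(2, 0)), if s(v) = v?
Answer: -8502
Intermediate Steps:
m(D, V) = -2 + (V**2 - 4*D)/(-2 + V) (m(D, V) = -2 + ((-4*D + V*V) + 0)/(-2 + V) = -2 + ((-4*D + V**2) + 0)/(-2 + V) = -2 + ((V**2 - 4*D) + 0)/(-2 + V) = -2 + (V**2 - 4*D)/(-2 + V))
-4251*s(m(2, 0)) = -4251*(4 + 0**2 - 4*2 - 2*0)/(-2 + 0) = -4251*(4 + 0 - 8 + 0)/(-2) = -(-4251)*(-4)/2 = -4251*2 = -8502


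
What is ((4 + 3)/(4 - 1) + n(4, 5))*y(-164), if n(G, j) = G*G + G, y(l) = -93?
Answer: -2077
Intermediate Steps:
n(G, j) = G + G² (n(G, j) = G² + G = G + G²)
((4 + 3)/(4 - 1) + n(4, 5))*y(-164) = ((4 + 3)/(4 - 1) + 4*(1 + 4))*(-93) = (7/3 + 4*5)*(-93) = (7*(⅓) + 20)*(-93) = (7/3 + 20)*(-93) = (67/3)*(-93) = -2077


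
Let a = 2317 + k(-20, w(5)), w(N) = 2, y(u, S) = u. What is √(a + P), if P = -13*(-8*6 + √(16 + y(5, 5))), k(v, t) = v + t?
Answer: √(2923 - 13*√21) ≈ 53.511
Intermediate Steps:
k(v, t) = t + v
P = 624 - 13*√21 (P = -13*(-8*6 + √(16 + 5)) = -13*(-48 + √21) = 624 - 13*√21 ≈ 564.43)
a = 2299 (a = 2317 + (2 - 20) = 2317 - 18 = 2299)
√(a + P) = √(2299 + (624 - 13*√21)) = √(2923 - 13*√21)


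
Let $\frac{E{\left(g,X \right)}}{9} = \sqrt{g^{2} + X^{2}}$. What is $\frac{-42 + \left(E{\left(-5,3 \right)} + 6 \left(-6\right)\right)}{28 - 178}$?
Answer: $\frac{13}{25} - \frac{3 \sqrt{34}}{50} \approx 0.17014$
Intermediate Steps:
$E{\left(g,X \right)} = 9 \sqrt{X^{2} + g^{2}}$ ($E{\left(g,X \right)} = 9 \sqrt{g^{2} + X^{2}} = 9 \sqrt{X^{2} + g^{2}}$)
$\frac{-42 + \left(E{\left(-5,3 \right)} + 6 \left(-6\right)\right)}{28 - 178} = \frac{-42 + \left(9 \sqrt{3^{2} + \left(-5\right)^{2}} + 6 \left(-6\right)\right)}{28 - 178} = \frac{-42 - \left(36 - 9 \sqrt{9 + 25}\right)}{-150} = \left(-42 - \left(36 - 9 \sqrt{34}\right)\right) \left(- \frac{1}{150}\right) = \left(-78 + 9 \sqrt{34}\right) \left(- \frac{1}{150}\right) = \frac{13}{25} - \frac{3 \sqrt{34}}{50}$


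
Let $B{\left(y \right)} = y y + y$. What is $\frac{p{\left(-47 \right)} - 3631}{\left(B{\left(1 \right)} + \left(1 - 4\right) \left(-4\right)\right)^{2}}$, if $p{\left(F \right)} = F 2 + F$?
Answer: $- \frac{943}{49} \approx -19.245$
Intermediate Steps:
$B{\left(y \right)} = y + y^{2}$ ($B{\left(y \right)} = y^{2} + y = y + y^{2}$)
$p{\left(F \right)} = 3 F$ ($p{\left(F \right)} = 2 F + F = 3 F$)
$\frac{p{\left(-47 \right)} - 3631}{\left(B{\left(1 \right)} + \left(1 - 4\right) \left(-4\right)\right)^{2}} = \frac{3 \left(-47\right) - 3631}{\left(1 \left(1 + 1\right) + \left(1 - 4\right) \left(-4\right)\right)^{2}} = \frac{-141 - 3631}{\left(1 \cdot 2 - -12\right)^{2}} = - \frac{3772}{\left(2 + 12\right)^{2}} = - \frac{3772}{14^{2}} = - \frac{3772}{196} = \left(-3772\right) \frac{1}{196} = - \frac{943}{49}$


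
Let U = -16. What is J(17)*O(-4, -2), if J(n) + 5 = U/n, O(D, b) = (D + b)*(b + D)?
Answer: -3636/17 ≈ -213.88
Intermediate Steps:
O(D, b) = (D + b)**2 (O(D, b) = (D + b)*(D + b) = (D + b)**2)
J(n) = -5 - 16/n
J(17)*O(-4, -2) = (-5 - 16/17)*(-4 - 2)**2 = (-5 - 16*1/17)*(-6)**2 = (-5 - 16/17)*36 = -101/17*36 = -3636/17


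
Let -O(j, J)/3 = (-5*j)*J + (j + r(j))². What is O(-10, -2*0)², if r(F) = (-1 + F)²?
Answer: 1366263369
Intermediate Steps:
O(j, J) = -3*(j + (-1 + j)²)² + 15*J*j (O(j, J) = -3*((-5*j)*J + (j + (-1 + j)²)²) = -3*(-5*J*j + (j + (-1 + j)²)²) = -3*((j + (-1 + j)²)² - 5*J*j) = -3*(j + (-1 + j)²)² + 15*J*j)
O(-10, -2*0)² = (-3*(-10 + (-1 - 10)²)² + 15*(-2*0)*(-10))² = (-3*(-10 + (-11)²)² + 15*0*(-10))² = (-3*(-10 + 121)² + 0)² = (-3*111² + 0)² = (-3*12321 + 0)² = (-36963 + 0)² = (-36963)² = 1366263369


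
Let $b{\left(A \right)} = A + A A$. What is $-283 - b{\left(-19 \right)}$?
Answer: $-625$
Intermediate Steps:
$b{\left(A \right)} = A + A^{2}$
$-283 - b{\left(-19 \right)} = -283 - - 19 \left(1 - 19\right) = -283 - \left(-19\right) \left(-18\right) = -283 - 342 = -625$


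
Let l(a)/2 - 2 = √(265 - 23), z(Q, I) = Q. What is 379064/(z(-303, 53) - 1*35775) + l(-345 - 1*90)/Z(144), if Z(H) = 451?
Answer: -12200968/1162227 + 2*√2/41 ≈ -10.429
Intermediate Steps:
l(a) = 4 + 22*√2 (l(a) = 4 + 2*√(265 - 23) = 4 + 2*√242 = 4 + 2*(11*√2) = 4 + 22*√2)
379064/(z(-303, 53) - 1*35775) + l(-345 - 1*90)/Z(144) = 379064/(-303 - 1*35775) + (4 + 22*√2)/451 = 379064/(-303 - 35775) + (4 + 22*√2)*(1/451) = 379064/(-36078) + (4/451 + 2*√2/41) = 379064*(-1/36078) + (4/451 + 2*√2/41) = -27076/2577 + (4/451 + 2*√2/41) = -12200968/1162227 + 2*√2/41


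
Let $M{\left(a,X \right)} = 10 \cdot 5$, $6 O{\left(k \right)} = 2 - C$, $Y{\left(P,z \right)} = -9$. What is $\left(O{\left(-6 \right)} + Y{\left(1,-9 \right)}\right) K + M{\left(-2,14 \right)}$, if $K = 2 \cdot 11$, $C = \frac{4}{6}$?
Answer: $- \frac{1288}{9} \approx -143.11$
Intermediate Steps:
$C = \frac{2}{3}$ ($C = 4 \cdot \frac{1}{6} = \frac{2}{3} \approx 0.66667$)
$O{\left(k \right)} = \frac{2}{9}$ ($O{\left(k \right)} = \frac{2 - \frac{2}{3}}{6} = \frac{1}{6} \cdot \frac{4}{3} = \frac{2}{9}$)
$K = 22$
$M{\left(a,X \right)} = 50$
$\left(O{\left(-6 \right)} + Y{\left(1,-9 \right)}\right) K + M{\left(-2,14 \right)} = \left(\frac{2}{9} - 9\right) 22 + 50 = \left(- \frac{79}{9}\right) 22 + 50 = - \frac{1738}{9} + 50 = - \frac{1288}{9}$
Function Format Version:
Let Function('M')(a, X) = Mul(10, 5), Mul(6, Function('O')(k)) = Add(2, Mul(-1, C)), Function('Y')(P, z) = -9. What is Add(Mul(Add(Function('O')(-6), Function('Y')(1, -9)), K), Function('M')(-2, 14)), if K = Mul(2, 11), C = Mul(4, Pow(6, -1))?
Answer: Rational(-1288, 9) ≈ -143.11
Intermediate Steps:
C = Rational(2, 3) (C = Mul(4, Rational(1, 6)) = Rational(2, 3) ≈ 0.66667)
Function('O')(k) = Rational(2, 9) (Function('O')(k) = Mul(Rational(1, 6), Add(2, Mul(-1, Rational(2, 3)))) = Mul(Rational(1, 6), Add(2, Rational(-2, 3))) = Mul(Rational(1, 6), Rational(4, 3)) = Rational(2, 9))
K = 22
Function('M')(a, X) = 50
Add(Mul(Add(Function('O')(-6), Function('Y')(1, -9)), K), Function('M')(-2, 14)) = Add(Mul(Add(Rational(2, 9), -9), 22), 50) = Add(Mul(Rational(-79, 9), 22), 50) = Add(Rational(-1738, 9), 50) = Rational(-1288, 9)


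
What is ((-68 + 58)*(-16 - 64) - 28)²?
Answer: 595984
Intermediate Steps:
((-68 + 58)*(-16 - 64) - 28)² = (-10*(-80) - 28)² = (800 - 28)² = 772² = 595984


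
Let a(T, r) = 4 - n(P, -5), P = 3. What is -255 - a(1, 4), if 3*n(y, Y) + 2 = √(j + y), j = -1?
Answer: -779/3 + √2/3 ≈ -259.20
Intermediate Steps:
n(y, Y) = -⅔ + √(-1 + y)/3
a(T, r) = 14/3 - √2/3 (a(T, r) = 4 - (-⅔ + √(-1 + 3)/3) = 4 - (-⅔ + √2/3) = 4 + (⅔ - √2/3) = 14/3 - √2/3)
-255 - a(1, 4) = -255 - (14/3 - √2/3) = -255 + (-14/3 + √2/3) = -779/3 + √2/3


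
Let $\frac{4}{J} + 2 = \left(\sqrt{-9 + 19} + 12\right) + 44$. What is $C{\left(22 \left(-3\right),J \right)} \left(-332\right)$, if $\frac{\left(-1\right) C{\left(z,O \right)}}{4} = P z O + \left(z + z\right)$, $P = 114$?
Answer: $- \frac{1333827264}{1453} + \frac{19983744 \sqrt{10}}{1453} \approx -8.7449 \cdot 10^{5}$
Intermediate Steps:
$J = \frac{4}{54 + \sqrt{10}}$ ($J = \frac{4}{-2 + \left(\left(\sqrt{-9 + 19} + 12\right) + 44\right)} = \frac{4}{-2 + \left(\left(\sqrt{10} + 12\right) + 44\right)} = \frac{4}{-2 + \left(\left(12 + \sqrt{10}\right) + 44\right)} = \frac{4}{-2 + \left(56 + \sqrt{10}\right)} = \frac{4}{54 + \sqrt{10}} \approx 0.069976$)
$C{\left(z,O \right)} = - 8 z - 456 O z$ ($C{\left(z,O \right)} = - 4 \left(114 z O + \left(z + z\right)\right) = - 4 \left(114 O z + 2 z\right) = - 4 \left(2 z + 114 O z\right) = - 8 z - 456 O z$)
$C{\left(22 \left(-3\right),J \right)} \left(-332\right) = - 8 \cdot 22 \left(-3\right) \left(1 + 57 \left(\frac{108}{1453} - \frac{2 \sqrt{10}}{1453}\right)\right) \left(-332\right) = \left(-8\right) \left(-66\right) \left(1 + \left(\frac{6156}{1453} - \frac{114 \sqrt{10}}{1453}\right)\right) \left(-332\right) = \left(-8\right) \left(-66\right) \left(\frac{7609}{1453} - \frac{114 \sqrt{10}}{1453}\right) \left(-332\right) = \left(\frac{4017552}{1453} - \frac{60192 \sqrt{10}}{1453}\right) \left(-332\right) = - \frac{1333827264}{1453} + \frac{19983744 \sqrt{10}}{1453}$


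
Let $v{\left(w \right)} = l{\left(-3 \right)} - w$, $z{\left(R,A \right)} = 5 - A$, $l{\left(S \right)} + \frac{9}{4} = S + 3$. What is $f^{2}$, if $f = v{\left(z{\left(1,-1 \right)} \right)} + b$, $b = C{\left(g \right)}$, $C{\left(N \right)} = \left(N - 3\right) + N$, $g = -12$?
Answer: $\frac{19881}{16} \approx 1242.6$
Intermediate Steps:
$l{\left(S \right)} = \frac{3}{4} + S$ ($l{\left(S \right)} = - \frac{9}{4} + \left(S + 3\right) = - \frac{9}{4} + \left(3 + S\right) = \frac{3}{4} + S$)
$v{\left(w \right)} = - \frac{9}{4} - w$ ($v{\left(w \right)} = \left(\frac{3}{4} - 3\right) - w = - \frac{9}{4} - w$)
$C{\left(N \right)} = -3 + 2 N$ ($C{\left(N \right)} = \left(-3 + N\right) + N = -3 + 2 N$)
$b = -27$ ($b = -3 + 2 \left(-12\right) = -3 - 24 = -27$)
$f = - \frac{141}{4}$ ($f = \left(- \frac{9}{4} - \left(5 - -1\right)\right) - 27 = \left(- \frac{9}{4} - \left(5 + 1\right)\right) - 27 = \left(- \frac{9}{4} - 6\right) - 27 = - \frac{33}{4} - 27 = - \frac{141}{4} \approx -35.25$)
$f^{2} = \left(- \frac{141}{4}\right)^{2} = \frac{19881}{16}$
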